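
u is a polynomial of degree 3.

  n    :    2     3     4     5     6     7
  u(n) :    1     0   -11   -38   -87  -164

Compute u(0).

-3

First differences: -1, -11, -27, -49, -77. Second differences: -10, -16, -22, -28. Third differences: -6, -6, -6.
Level-3 differences are constant, so u has degree 3.
Fitting a degree-3 polynomial gives u(n) = -n³ + 4n² - 2n - 3.
Then u(0) = -3.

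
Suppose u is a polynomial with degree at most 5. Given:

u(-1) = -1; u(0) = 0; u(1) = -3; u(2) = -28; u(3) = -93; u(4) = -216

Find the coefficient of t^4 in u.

0

First differences: 1, -3, -25, -65, -123. Second differences: -4, -22, -40, -58. Third differences: -18, -18, -18.
Level-3 differences are constant, so u has degree 3.
Fitting a degree-3 polynomial gives u(t) = -3t³ - 2t² + 2t.
The coefficient of t^4 is 0.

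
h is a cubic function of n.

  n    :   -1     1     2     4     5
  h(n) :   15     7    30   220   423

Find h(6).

Write h(n) = an³ + bn² + cn + d; the 5 given values yield a linear system in the 4 coefficients.
Solving, h(n) = 3n³ + 3n² - 7n + 8.
Then h(6) = 722.

722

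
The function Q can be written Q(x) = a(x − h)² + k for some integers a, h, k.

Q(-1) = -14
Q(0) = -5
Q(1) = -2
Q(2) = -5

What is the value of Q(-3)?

First differences 9, 3, -3; second difference -6 = 2a, so a = -3.
Expanding, the x-coefficient is −2ah = 6h; matching it to the data gives h = 1, and then k = -2.
So Q(x) = -3(x − 1)² − 2.
Q(-3) = -3·(-4)² − 2 = -50.

-50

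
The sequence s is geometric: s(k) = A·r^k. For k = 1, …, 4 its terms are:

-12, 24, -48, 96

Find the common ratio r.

Consecutive ratio: 24/(-12) = -2, and -48/24 = -2, so r = -2.
Then A·(-2)^1 = -12 gives A = 6, and s(k) = 6·(-2)^k.

-2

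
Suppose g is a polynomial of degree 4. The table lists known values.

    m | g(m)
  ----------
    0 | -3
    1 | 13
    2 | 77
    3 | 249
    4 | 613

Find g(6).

2373

Write g(m) = am^4 + bm³ + cm² + dm + e; the 5 given values yield a linear system in the 5 coefficients.
Solving, g(m) = m^4 + 4m³ + 5m² + 6m - 3.
Then g(6) = 2373.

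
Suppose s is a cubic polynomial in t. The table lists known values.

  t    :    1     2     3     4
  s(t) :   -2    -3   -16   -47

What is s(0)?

Write s(t) = at³ + bt² + ct + d; the 4 given values yield a linear system in the 4 coefficients.
Solving, s(t) = -t³ + 6t - 7.
The constant term is s(0) = -7.

-7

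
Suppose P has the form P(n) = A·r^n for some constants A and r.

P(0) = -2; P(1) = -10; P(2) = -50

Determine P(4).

Consecutive ratio: -10/(-2) = 5, and -50/(-10) = 5, so r = 5.
Then A·5^0 = -2 gives A = -2, and P(n) = -2·5^n.
P(4) = -2·5^4 = -1250.

-1250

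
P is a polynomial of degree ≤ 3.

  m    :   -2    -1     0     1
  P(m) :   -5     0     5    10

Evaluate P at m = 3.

20

First differences: 5, 5, 5.
Level-1 differences are constant, so P has degree 1.
Fitting a degree-1 polynomial gives P(m) = 5m + 5.
Then P(3) = 20.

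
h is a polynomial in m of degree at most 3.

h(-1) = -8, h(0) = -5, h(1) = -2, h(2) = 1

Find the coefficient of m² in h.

First differences: 3, 3, 3.
Level-1 differences are constant, so h has degree 1.
Fitting a degree-1 polynomial gives h(m) = 3m - 5.
The coefficient of m² is 0.

0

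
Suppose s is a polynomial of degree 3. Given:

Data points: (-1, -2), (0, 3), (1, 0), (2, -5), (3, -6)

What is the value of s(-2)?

First differences: 5, -3, -5, -1. Second differences: -8, -2, 4. Third differences: 6, 6.
Level-3 differences are constant, so s has degree 3.
Fitting a degree-3 polynomial gives s(m) = m³ - 4m² + 3.
Then s(-2) = -21.

-21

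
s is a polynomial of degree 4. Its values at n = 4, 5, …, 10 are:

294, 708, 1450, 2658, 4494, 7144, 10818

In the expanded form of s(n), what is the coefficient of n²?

-2

First differences: 414, 742, 1208, 1836, 2650, 3674. Second differences: 328, 466, 628, 814, 1024. Third differences: 138, 162, 186, 210. Fourth differences: 24, 24, 24.
Level-4 differences are constant, so s has degree 4.
Fitting a degree-4 polynomial gives s(n) = n^4 + n³ - 2n² + 2n - 2.
The coefficient of n² is -2.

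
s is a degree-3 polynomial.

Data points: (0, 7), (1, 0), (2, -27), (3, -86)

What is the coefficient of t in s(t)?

-1

Write s(t) = at³ + bt² + ct + d; the 4 given values yield a linear system in the 4 coefficients.
Solving, s(t) = -2t³ - 4t² - t + 7.
The coefficient of t is -1.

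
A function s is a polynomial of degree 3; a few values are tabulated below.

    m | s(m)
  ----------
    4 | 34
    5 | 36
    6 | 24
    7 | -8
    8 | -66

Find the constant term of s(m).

6

First differences: 2, -12, -32, -58. Second differences: -14, -20, -26. Third differences: -6, -6.
Level-3 differences are constant, so s has degree 3.
Fitting a degree-3 polynomial gives s(m) = -m³ + 8m² - 9m + 6.
The constant term is s(0) = 6.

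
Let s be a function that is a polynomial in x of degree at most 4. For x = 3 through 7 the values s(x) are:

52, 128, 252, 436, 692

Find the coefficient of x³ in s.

2

First differences: 76, 124, 184, 256. Second differences: 48, 60, 72. Third differences: 12, 12.
Level-3 differences are constant, so s has degree 3.
Fitting a degree-3 polynomial gives s(x) = 2x³ + 2x - 8.
The coefficient of x³ is 2.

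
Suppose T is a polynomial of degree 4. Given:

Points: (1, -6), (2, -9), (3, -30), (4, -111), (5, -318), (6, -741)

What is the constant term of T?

-3

First differences: -3, -21, -81, -207, -423. Second differences: -18, -60, -126, -216. Third differences: -42, -66, -90. Fourth differences: -24, -24.
Level-4 differences are constant, so T has degree 4.
Fitting a degree-4 polynomial gives T(x) = -x^4 + 3x³ - 2x² - 3x - 3.
The constant term is T(0) = -3.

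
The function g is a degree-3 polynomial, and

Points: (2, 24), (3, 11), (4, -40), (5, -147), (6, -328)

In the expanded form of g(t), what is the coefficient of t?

Write g(t) = at³ + bt² + ct + d; the 5 given values yield a linear system in the 4 coefficients.
Solving, g(t) = -3t³ + 8t² + 4t + 8.
The coefficient of t is 4.

4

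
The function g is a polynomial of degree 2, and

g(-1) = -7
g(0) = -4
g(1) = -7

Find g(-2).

-16

Write g(n) = an² + bn + c; the 3 given values yield a linear system in the 3 coefficients.
Solving, g(n) = -3n² - 4.
Then g(-2) = -16.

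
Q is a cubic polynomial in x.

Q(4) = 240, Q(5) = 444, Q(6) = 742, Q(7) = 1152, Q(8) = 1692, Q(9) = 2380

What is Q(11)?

First differences: 204, 298, 410, 540, 688. Second differences: 94, 112, 130, 148. Third differences: 18, 18, 18.
Level-3 differences are constant, so Q has degree 3.
Fitting a degree-3 polynomial gives Q(x) = 3x³ + 2x² + 3x + 4.
Then Q(11) = 4272.

4272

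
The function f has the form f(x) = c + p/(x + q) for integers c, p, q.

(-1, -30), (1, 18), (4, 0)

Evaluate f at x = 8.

-3

(f(x) − c)(x + q) = p for each data point; the three points give a linear system in c and q, then p follows.
Solving: c = -6, q = 0, p = 24, so f(x) = -6 + 24/(x + 0).
Then f(8) = -6 + 24/8 = -3.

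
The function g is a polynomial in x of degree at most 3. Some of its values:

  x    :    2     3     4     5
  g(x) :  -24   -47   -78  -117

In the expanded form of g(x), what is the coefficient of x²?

-4

First differences: -23, -31, -39. Second differences: -8, -8.
Level-2 differences are constant, so g has degree 2.
Fitting a degree-2 polynomial gives g(x) = -4x² - 3x - 2.
The coefficient of x² is -4.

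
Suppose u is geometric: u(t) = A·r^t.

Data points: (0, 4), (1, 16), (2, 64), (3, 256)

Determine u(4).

1024

Consecutive ratio: 16/4 = 4, and 64/16 = 4, so r = 4.
Then A·4^0 = 4 gives A = 4, and u(t) = 4·4^t.
u(4) = 4·4^4 = 1024.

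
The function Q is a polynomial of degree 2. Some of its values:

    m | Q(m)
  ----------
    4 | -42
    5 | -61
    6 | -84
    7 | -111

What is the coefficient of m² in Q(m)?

-2

First differences: -19, -23, -27. Second differences: -4, -4.
Level-2 differences are constant, so Q has degree 2.
Fitting a degree-2 polynomial gives Q(m) = -2m² - m - 6.
The coefficient of m² is -2.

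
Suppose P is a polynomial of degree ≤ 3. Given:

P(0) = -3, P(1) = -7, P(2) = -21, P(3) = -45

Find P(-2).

-25

First differences: -4, -14, -24. Second differences: -10, -10.
Level-2 differences are constant, so P has degree 2.
Fitting a degree-2 polynomial gives P(n) = -5n² + n - 3.
Then P(-2) = -25.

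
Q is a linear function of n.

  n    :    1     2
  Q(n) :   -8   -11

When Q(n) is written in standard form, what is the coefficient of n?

Write Q(n) = an + b; the 2 given values yield a linear system in the 2 coefficients.
Solving, Q(n) = -3n - 5.
The coefficient of n is -3.

-3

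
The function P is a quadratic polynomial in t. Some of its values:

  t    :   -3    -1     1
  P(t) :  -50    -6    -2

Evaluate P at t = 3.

Write P(t) = at² + bt + c; the 3 given values yield a linear system in the 3 coefficients.
Solving, P(t) = -5t² + 2t + 1.
Then P(3) = -38.

-38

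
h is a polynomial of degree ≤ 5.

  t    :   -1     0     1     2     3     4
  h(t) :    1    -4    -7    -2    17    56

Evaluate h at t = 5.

Write h(t) = at^5 + bt^4 + ct³ + dt² + et + p; the 6 given values yield a linear system in the 6 coefficients.
Solving, the top 2 coefficients vanish, and h(t) = t³ + t² - 5t - 4.
Then h(5) = 121.

121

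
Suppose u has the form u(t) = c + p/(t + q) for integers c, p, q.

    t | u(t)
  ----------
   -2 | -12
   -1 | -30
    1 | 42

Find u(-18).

(u(t) − c)(t + q) = p for each data point; the three points give a linear system in c and q, then p follows.
Solving: c = 6, q = 0, p = 36, so u(t) = 6 + 36/(t + 0).
Then u(-18) = 6 + 36/(-18) = 4.

4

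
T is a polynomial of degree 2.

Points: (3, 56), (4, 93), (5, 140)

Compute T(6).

Write T(x) = ax² + bx + c; the 3 given values yield a linear system in the 3 coefficients.
Solving, T(x) = 5x² + 2x + 5.
Then T(6) = 197.

197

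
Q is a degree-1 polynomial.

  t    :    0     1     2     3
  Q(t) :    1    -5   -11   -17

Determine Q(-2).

Write Q(t) = at + b; the 4 given values yield a linear system in the 2 coefficients.
Solving, Q(t) = -6t + 1.
Then Q(-2) = 13.

13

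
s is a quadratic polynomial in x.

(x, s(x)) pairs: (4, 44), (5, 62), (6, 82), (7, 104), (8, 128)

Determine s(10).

Write s(x) = ax² + bx + c; the 5 given values yield a linear system in the 3 coefficients.
Solving, s(x) = x² + 9x - 8.
Then s(10) = 182.

182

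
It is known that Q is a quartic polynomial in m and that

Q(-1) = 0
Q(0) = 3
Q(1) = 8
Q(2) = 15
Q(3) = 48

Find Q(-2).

23

Write Q(m) = am^4 + bm³ + cm² + dm + e; the 5 given values yield a linear system in the 5 coefficients.
Solving, Q(m) = m^4 - 2m³ + 6m + 3.
Then Q(-2) = 23.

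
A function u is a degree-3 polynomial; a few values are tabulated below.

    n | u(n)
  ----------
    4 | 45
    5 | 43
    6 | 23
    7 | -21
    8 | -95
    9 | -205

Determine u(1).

Write u(n) = an³ + bn² + cn + d; the 6 given values yield a linear system in the 4 coefficients.
Solving, u(n) = -n³ + 6n² + 5n - 7.
Then u(1) = 3.

3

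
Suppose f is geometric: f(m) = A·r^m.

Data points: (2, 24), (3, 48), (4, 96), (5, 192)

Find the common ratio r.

Consecutive ratio: 48/24 = 2, and 96/48 = 2, so r = 2.
Then A·2^2 = 24 gives A = 6, and f(m) = 6·2^m.

2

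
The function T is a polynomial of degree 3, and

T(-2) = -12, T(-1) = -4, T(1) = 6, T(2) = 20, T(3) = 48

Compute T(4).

Write T(k) = ak³ + bk² + ck + d; the 5 given values yield a linear system in the 4 coefficients.
Solving, T(k) = k³ + k² + 4k.
Then T(4) = 96.

96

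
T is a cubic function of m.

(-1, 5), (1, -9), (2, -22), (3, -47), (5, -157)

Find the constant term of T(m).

Write T(m) = am³ + bm² + cm + d; the 5 given values yield a linear system in the 4 coefficients.
Solving, T(m) = -m³ - 6m - 2.
The constant term is T(0) = -2.

-2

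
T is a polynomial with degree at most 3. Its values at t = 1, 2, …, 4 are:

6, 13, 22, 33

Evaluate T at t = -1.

-2

First differences: 7, 9, 11. Second differences: 2, 2.
Level-2 differences are constant, so T has degree 2.
Fitting a degree-2 polynomial gives T(t) = t² + 4t + 1.
Then T(-1) = -2.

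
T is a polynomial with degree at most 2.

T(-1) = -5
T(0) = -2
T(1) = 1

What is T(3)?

7

First differences: 3, 3.
Level-1 differences are constant, so T has degree 1.
Fitting a degree-1 polynomial gives T(k) = 3k - 2.
Then T(3) = 7.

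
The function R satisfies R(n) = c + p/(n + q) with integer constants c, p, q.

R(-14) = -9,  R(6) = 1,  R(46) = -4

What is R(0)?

19

(R(n) − c)(n + q) = p for each data point; the three points give a linear system in c and q, then p follows.
Solving: c = -5, q = 2, p = 48, so R(n) = -5 + 48/(n + 2).
Then R(0) = -5 + 48/2 = 19.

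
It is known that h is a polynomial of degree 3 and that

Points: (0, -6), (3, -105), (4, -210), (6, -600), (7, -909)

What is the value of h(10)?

Write h(m) = am³ + bm² + cm + d; the 5 given values yield a linear system in the 4 coefficients.
Solving, h(m) = -2m³ - 4m² - 3m - 6.
Then h(10) = -2436.

-2436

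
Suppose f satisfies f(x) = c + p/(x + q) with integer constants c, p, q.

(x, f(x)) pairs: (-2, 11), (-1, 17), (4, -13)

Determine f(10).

-5

(f(x) − c)(x + q) = p for each data point; the three points give a linear system in c and q, then p follows.
Solving: c = -1, q = -1, p = -36, so f(x) = -1 − 36/(x − 1).
Then f(10) = -1 − 36/9 = -5.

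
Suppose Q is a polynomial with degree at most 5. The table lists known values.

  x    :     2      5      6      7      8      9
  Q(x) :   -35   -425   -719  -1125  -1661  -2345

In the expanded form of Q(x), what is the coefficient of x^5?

0

Write Q(x) = ax^5 + bx^4 + cx³ + dx² + ex + p; the 6 given values yield a linear system in the 6 coefficients.
Solving, the top 2 coefficients vanish, and Q(x) = -3x³ - 2x² + x - 5.
The coefficient of x^5 is 0.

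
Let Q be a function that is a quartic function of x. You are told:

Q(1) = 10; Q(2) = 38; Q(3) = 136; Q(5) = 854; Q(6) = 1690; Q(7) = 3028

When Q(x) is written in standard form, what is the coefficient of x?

Write Q(x) = ax^4 + bx³ + cx² + dx + e; the 6 given values yield a linear system in the 5 coefficients.
Solving, Q(x) = x^4 + 2x³ - 2x² + 5x + 4.
The coefficient of x is 5.

5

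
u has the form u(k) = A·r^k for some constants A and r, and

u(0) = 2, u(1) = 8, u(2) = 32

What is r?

Consecutive ratio: 8/2 = 4, and 32/8 = 4, so r = 4.
Then A·4^0 = 2 gives A = 2, and u(k) = 2·4^k.

4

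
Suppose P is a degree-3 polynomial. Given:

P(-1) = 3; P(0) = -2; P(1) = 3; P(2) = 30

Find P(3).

Write P(m) = am³ + bm² + cm + d; the 4 given values yield a linear system in the 4 coefficients.
Solving, P(m) = 2m³ + 5m² - 2m - 2.
Then P(3) = 91.

91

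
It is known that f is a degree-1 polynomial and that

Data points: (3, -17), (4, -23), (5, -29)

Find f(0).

First differences: -6, -6.
Level-1 differences are constant, so f has degree 1.
Fitting a degree-1 polynomial gives f(t) = -6t + 1.
Then f(0) = 1.

1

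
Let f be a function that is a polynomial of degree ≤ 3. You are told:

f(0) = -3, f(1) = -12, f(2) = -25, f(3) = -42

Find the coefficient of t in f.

-7

First differences: -9, -13, -17. Second differences: -4, -4.
Level-2 differences are constant, so f has degree 2.
Fitting a degree-2 polynomial gives f(t) = -2t² - 7t - 3.
The coefficient of t is -7.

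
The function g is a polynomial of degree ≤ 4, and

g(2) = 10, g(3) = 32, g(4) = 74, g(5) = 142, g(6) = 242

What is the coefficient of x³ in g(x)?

1

Write g(x) = ax^4 + bx³ + cx² + dx + e; the 5 given values yield a linear system in the 5 coefficients.
Solving, the leading coefficient vanishes, and g(x) = x³ + x² - 2x + 2.
The coefficient of x³ is 1.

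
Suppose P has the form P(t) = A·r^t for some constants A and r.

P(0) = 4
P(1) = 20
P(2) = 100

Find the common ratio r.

5

Consecutive ratio: 20/4 = 5, and 100/20 = 5, so r = 5.
Then A·5^0 = 4 gives A = 4, and P(t) = 4·5^t.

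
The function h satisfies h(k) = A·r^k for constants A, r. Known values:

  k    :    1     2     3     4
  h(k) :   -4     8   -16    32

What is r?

-2

Consecutive ratio: 8/(-4) = -2, and -16/8 = -2, so r = -2.
Then A·(-2)^1 = -4 gives A = 2, and h(k) = 2·(-2)^k.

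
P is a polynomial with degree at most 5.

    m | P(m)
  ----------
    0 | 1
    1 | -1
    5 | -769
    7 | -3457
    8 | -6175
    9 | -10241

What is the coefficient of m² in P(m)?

0

Write P(m) = am^5 + bm^4 + cm³ + dm² + em + p; the 6 given values yield a linear system in the 6 coefficients.
Solving, the leading coefficient vanishes, and P(m) = -2m^4 + 4m³ - 4m + 1.
The coefficient of m² is 0.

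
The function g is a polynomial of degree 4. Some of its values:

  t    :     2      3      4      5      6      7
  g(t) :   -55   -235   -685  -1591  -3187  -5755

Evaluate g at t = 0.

-1

Write g(t) = at^4 + bt³ + ct² + dt + e; the 6 given values yield a linear system in the 5 coefficients.
Solving, g(t) = -2t^4 - 3t³ + 2t² - 3t - 1.
Then g(0) = -1.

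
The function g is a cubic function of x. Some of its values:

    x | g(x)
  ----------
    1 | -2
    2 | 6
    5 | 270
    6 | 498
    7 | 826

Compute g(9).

1854

Write g(x) = ax³ + bx² + cx + d; the 5 given values yield a linear system in the 4 coefficients.
Solving, g(x) = 3x³ - 4x² - x.
Then g(9) = 1854.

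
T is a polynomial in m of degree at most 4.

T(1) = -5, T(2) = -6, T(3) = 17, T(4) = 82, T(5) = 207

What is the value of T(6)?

410

First differences: -1, 23, 65, 125. Second differences: 24, 42, 60. Third differences: 18, 18.
Level-3 differences are constant, so T has degree 3.
Fitting a degree-3 polynomial gives T(m) = 3m³ - 6m² - 4m + 2.
Then T(6) = 410.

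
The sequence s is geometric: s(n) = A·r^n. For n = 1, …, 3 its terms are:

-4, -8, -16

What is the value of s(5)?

-64

Consecutive ratio: -8/(-4) = 2, and -16/(-8) = 2, so r = 2.
Then A·2^1 = -4 gives A = -2, and s(n) = -2·2^n.
s(5) = -2·2^5 = -64.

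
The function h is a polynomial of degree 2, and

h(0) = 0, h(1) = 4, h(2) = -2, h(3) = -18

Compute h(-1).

-14

Write h(m) = am² + bm + c; the 4 given values yield a linear system in the 3 coefficients.
Solving, h(m) = -5m² + 9m.
Then h(-1) = -14.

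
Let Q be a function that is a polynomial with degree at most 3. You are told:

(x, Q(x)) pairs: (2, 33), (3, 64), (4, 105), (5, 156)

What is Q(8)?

369

First differences: 31, 41, 51. Second differences: 10, 10.
Level-2 differences are constant, so Q has degree 2.
Fitting a degree-2 polynomial gives Q(x) = 5x² + 6x + 1.
Then Q(8) = 369.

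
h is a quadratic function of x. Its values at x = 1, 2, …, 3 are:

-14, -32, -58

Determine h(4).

-92

Write h(x) = ax² + bx + c; the 3 given values yield a linear system in the 3 coefficients.
Solving, h(x) = -4x² - 6x - 4.
Then h(4) = -92.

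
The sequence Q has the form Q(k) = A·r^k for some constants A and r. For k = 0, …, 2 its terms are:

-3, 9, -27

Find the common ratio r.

Consecutive ratio: 9/(-3) = -3, and -27/9 = -3, so r = -3.
Then A·(-3)^0 = -3 gives A = -3, and Q(k) = -3·(-3)^k.

-3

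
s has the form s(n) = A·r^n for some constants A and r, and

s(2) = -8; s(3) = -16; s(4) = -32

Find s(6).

Consecutive ratio: -16/(-8) = 2, and -32/(-16) = 2, so r = 2.
Then A·2^2 = -8 gives A = -2, and s(n) = -2·2^n.
s(6) = -2·2^6 = -128.

-128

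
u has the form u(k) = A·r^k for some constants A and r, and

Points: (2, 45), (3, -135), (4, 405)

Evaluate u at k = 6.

3645

Consecutive ratio: -135/45 = -3, and 405/(-135) = -3, so r = -3.
Then A·(-3)^2 = 45 gives A = 5, and u(k) = 5·(-3)^k.
u(6) = 5·(-3)^6 = 3645.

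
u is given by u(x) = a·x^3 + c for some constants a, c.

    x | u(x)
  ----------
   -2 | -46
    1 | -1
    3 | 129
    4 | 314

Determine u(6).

From u(-2) = -46 and u(1) = -1: -8a + c = -46 and 1a + c = -1.
Subtracting: 9a = 45, so a = 5; then c = -46 − 5·(-8) = -6.
So u(x) = 5x³ − 6, and u(6) = 1074.

1074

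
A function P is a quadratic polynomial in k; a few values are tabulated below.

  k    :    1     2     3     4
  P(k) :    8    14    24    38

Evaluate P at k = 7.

104

First differences: 6, 10, 14. Second differences: 4, 4.
Level-2 differences are constant, so P has degree 2.
Fitting a degree-2 polynomial gives P(k) = 2k² + 6.
Then P(7) = 104.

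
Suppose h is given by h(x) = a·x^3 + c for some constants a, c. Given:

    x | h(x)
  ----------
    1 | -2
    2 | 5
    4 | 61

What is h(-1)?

-4

From h(1) = -2 and h(2) = 5: 1a + c = -2 and 8a + c = 5.
Subtracting: 7a = 7, so a = 1; then c = -2 − 1·1 = -3.
So h(x) = 1x³ − 3, and h(-1) = -4.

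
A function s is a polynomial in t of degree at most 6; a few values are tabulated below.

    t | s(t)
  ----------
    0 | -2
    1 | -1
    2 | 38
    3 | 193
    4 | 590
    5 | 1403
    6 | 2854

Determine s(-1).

5

First differences: 1, 39, 155, 397, 813, 1451. Second differences: 38, 116, 242, 416, 638. Third differences: 78, 126, 174, 222. Fourth differences: 48, 48, 48.
Level-4 differences are constant, so s has degree 4.
Fitting a degree-4 polynomial gives s(t) = 2t^4 + t³ + 2t² - 4t - 2.
Then s(-1) = 5.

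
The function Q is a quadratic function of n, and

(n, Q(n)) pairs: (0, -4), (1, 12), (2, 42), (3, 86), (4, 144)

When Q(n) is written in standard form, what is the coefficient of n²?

First differences: 16, 30, 44, 58. Second differences: 14, 14, 14.
Level-2 differences are constant, so Q has degree 2.
Fitting a degree-2 polynomial gives Q(n) = 7n² + 9n - 4.
The coefficient of n² is 7.

7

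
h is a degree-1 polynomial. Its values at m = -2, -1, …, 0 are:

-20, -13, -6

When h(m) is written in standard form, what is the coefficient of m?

First differences: 7, 7.
Level-1 differences are constant, so h has degree 1.
Fitting a degree-1 polynomial gives h(m) = 7m - 6.
The coefficient of m is 7.

7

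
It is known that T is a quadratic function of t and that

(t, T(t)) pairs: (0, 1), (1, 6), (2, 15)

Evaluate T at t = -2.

3

Write T(t) = at² + bt + c; the 3 given values yield a linear system in the 3 coefficients.
Solving, T(t) = 2t² + 3t + 1.
Then T(-2) = 3.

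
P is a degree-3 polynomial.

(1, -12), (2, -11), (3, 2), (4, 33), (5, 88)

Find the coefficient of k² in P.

0

First differences: 1, 13, 31, 55. Second differences: 12, 18, 24. Third differences: 6, 6.
Level-3 differences are constant, so P has degree 3.
Fitting a degree-3 polynomial gives P(k) = k³ - 6k - 7.
The coefficient of k² is 0.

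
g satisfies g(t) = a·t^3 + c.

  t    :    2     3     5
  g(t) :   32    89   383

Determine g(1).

11

From g(2) = 32 and g(3) = 89: 8a + c = 32 and 27a + c = 89.
Subtracting: 19a = 57, so a = 3; then c = 32 − 3·8 = 8.
So g(t) = 3t³ + 8, and g(1) = 11.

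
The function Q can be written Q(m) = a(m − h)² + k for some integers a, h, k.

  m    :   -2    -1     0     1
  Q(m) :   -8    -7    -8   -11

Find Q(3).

First differences 1, -1, -3; second difference -2 = 2a, so a = -1.
Expanding, the m-coefficient is −2ah = 2h; matching it to the data gives h = -1, and then k = -7.
So Q(m) = -1(m + 1)² − 7.
Q(3) = -1·4² − 7 = -23.

-23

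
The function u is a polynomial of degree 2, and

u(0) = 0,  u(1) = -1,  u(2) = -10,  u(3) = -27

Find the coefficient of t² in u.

-4

First differences: -1, -9, -17. Second differences: -8, -8.
Level-2 differences are constant, so u has degree 2.
Fitting a degree-2 polynomial gives u(t) = -4t² + 3t.
The coefficient of t² is -4.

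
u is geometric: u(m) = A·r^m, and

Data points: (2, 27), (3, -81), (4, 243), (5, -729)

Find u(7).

Consecutive ratio: -81/27 = -3, and 243/(-81) = -3, so r = -3.
Then A·(-3)^2 = 27 gives A = 3, and u(m) = 3·(-3)^m.
u(7) = 3·(-3)^7 = -6561.

-6561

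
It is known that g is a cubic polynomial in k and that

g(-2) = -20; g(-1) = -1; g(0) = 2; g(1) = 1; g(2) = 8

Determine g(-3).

First differences: 19, 3, -1, 7. Second differences: -16, -4, 8. Third differences: 12, 12.
Level-3 differences are constant, so g has degree 3.
Fitting a degree-3 polynomial gives g(k) = 2k³ - 2k² - k + 2.
Then g(-3) = -67.

-67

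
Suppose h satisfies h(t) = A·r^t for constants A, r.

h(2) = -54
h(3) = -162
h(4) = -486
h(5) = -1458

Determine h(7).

Consecutive ratio: -162/(-54) = 3, and -486/(-162) = 3, so r = 3.
Then A·3^2 = -54 gives A = -6, and h(t) = -6·3^t.
h(7) = -6·3^7 = -13122.

-13122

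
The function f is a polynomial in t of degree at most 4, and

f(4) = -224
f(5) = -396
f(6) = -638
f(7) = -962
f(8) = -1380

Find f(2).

First differences: -172, -242, -324, -418. Second differences: -70, -82, -94. Third differences: -12, -12.
Level-3 differences are constant, so f has degree 3.
Fitting a degree-3 polynomial gives f(t) = -2t³ - 5t² - 5t + 4.
Then f(2) = -42.

-42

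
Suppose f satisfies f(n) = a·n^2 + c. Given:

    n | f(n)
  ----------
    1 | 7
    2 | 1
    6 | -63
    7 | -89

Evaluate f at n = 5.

-41

From f(1) = 7 and f(2) = 1: 1a + c = 7 and 4a + c = 1.
Subtracting: 3a = -6, so a = -2; then c = 7 − (-2)·1 = 9.
So f(n) = -2n² + 9, and f(5) = -41.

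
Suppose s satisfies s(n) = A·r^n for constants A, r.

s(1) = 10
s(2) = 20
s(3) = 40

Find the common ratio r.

2

Consecutive ratio: 20/10 = 2, and 40/20 = 2, so r = 2.
Then A·2^1 = 10 gives A = 5, and s(n) = 5·2^n.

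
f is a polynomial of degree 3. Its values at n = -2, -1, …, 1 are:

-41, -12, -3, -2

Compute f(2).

Write f(n) = an³ + bn² + cn + d; the 4 given values yield a linear system in the 4 coefficients.
Solving, f(n) = 2n³ - 4n² + 3n - 3.
Then f(2) = 3.

3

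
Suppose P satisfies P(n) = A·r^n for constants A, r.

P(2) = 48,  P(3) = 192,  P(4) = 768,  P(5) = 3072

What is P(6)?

Consecutive ratio: 192/48 = 4, and 768/192 = 4, so r = 4.
Then A·4^2 = 48 gives A = 3, and P(n) = 3·4^n.
P(6) = 3·4^6 = 12288.

12288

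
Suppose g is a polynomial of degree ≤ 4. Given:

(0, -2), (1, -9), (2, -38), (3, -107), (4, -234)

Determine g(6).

-734

Write g(t) = at^4 + bt³ + ct² + dt + e; the 5 given values yield a linear system in the 5 coefficients.
Solving, the leading coefficient vanishes, and g(t) = -3t³ - 2t² - 2t - 2.
Then g(6) = -734.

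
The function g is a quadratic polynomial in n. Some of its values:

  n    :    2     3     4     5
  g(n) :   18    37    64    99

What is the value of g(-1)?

Write g(n) = an² + bn + c; the 4 given values yield a linear system in the 3 coefficients.
Solving, g(n) = 4n² - n + 4.
Then g(-1) = 9.

9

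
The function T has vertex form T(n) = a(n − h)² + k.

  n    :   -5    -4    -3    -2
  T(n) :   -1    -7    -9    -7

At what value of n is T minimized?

First differences -6, -2, 2; second difference 4 = 2a, so a = 2.
Expanding, the n-coefficient is −2ah = -4h; matching it to the data gives h = -3, and then k = -9.
So T(n) = 2(n + 3)² − 9.
Hence h = -3.

-3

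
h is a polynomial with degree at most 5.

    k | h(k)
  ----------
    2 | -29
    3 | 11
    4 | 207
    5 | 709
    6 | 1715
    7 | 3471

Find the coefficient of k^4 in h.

Write h(k) = ak^5 + bk^4 + ck³ + dk² + ek + p; the 6 given values yield a linear system in the 6 coefficients.
Solving, the leading coefficient vanishes, and h(k) = 2k^4 - 3k³ - 5k² - 8k - 1.
The coefficient of k^4 is 2.

2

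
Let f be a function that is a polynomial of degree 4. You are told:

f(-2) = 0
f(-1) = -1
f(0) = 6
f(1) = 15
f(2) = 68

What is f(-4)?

Write f(x) = ax^4 + bx³ + cx² + dx + e; the 5 given values yield a linear system in the 5 coefficients.
Solving, f(x) = 2x^4 + 3x³ - x² + 5x + 6.
Then f(-4) = 290.

290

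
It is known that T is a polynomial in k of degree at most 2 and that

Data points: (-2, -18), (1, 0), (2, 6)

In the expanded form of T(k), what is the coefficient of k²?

Write T(k) = ak² + bk + c; the 3 given values yield a linear system in the 3 coefficients.
Solving, the leading coefficient vanishes, and T(k) = 6k - 6.
The coefficient of k² is 0.

0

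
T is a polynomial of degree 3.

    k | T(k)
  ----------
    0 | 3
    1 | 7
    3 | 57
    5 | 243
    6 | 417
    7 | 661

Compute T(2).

Write T(k) = ak³ + bk² + ck + d; the 6 given values yield a linear system in the 4 coefficients.
Solving, T(k) = 2k³ - k² + 3k + 3.
Then T(2) = 21.

21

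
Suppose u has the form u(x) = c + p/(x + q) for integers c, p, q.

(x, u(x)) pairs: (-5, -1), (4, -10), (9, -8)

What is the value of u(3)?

-11

(u(x) − c)(x + q) = p for each data point; the three points give a linear system in c and q, then p follows.
Solving: c = -6, q = 1, p = -20, so u(x) = -6 − 20/(x + 1).
Then u(3) = -6 − 20/4 = -11.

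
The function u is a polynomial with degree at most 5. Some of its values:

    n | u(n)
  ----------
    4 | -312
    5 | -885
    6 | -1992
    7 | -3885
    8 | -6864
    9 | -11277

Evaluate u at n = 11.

Write u(n) = an^5 + bn^4 + cn³ + dn² + en + p; the 6 given values yield a linear system in the 6 coefficients.
Solving, the leading coefficient vanishes, and u(n) = -2n^4 + 2n³ + 5n² - 2n.
Then u(11) = -26037.

-26037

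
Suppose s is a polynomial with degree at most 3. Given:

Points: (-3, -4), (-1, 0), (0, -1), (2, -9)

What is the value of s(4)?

Write s(m) = am³ + bm² + cm + d; the 4 given values yield a linear system in the 4 coefficients.
Solving, the leading coefficient vanishes, and s(m) = -m² - 2m - 1.
Then s(4) = -25.

-25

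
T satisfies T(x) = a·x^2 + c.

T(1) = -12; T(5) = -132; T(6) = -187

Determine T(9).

-412

From T(1) = -12 and T(5) = -132: 1a + c = -12 and 25a + c = -132.
Subtracting: 24a = -120, so a = -5; then c = -12 − (-5)·1 = -7.
So T(x) = -5x² − 7, and T(9) = -412.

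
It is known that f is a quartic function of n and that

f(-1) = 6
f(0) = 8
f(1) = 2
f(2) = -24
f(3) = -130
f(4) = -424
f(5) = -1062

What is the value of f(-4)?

First differences: 2, -6, -26, -106, -294, -638. Second differences: -8, -20, -80, -188, -344. Third differences: -12, -60, -108, -156. Fourth differences: -48, -48, -48.
Level-4 differences are constant, so f has degree 4.
Fitting a degree-4 polynomial gives f(n) = -2n^4 + 2n³ - 2n² - 4n + 8.
Then f(-4) = -648.

-648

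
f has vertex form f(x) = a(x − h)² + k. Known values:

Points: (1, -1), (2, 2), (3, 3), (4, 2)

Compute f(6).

First differences 3, 1, -1; second difference -2 = 2a, so a = -1.
Expanding, the x-coefficient is −2ah = 2h; matching it to the data gives h = 3, and then k = 3.
So f(x) = -1(x − 3)² + 3.
f(6) = -1·3² + 3 = -6.

-6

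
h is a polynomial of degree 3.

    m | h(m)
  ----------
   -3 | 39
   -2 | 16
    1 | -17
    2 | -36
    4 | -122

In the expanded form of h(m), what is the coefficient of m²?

Write h(m) = am³ + bm² + cm + d; the 5 given values yield a linear system in the 4 coefficients.
Solving, h(m) = -m³ - m² - 9m - 6.
The coefficient of m² is -1.

-1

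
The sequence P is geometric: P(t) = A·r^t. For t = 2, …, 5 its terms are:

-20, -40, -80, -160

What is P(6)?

Consecutive ratio: -40/(-20) = 2, and -80/(-40) = 2, so r = 2.
Then A·2^2 = -20 gives A = -5, and P(t) = -5·2^t.
P(6) = -5·2^6 = -320.

-320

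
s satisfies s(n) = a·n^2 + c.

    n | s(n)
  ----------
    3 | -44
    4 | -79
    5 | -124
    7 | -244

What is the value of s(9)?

From s(3) = -44 and s(4) = -79: 9a + c = -44 and 16a + c = -79.
Subtracting: 7a = -35, so a = -5; then c = -44 − (-5)·9 = 1.
So s(n) = -5n² + 1, and s(9) = -404.

-404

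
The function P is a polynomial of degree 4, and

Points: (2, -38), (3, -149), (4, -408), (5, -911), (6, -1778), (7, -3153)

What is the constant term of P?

First differences: -111, -259, -503, -867, -1375. Second differences: -148, -244, -364, -508. Third differences: -96, -120, -144. Fourth differences: -24, -24.
Level-4 differences are constant, so P has degree 4.
Fitting a degree-4 polynomial gives P(x) = -x^4 - 2x³ - x² - 3x + 4.
The constant term is P(0) = 4.

4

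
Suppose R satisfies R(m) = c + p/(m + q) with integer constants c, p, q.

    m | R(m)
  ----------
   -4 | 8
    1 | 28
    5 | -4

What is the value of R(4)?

(R(m) − c)(m + q) = p for each data point; the three points give a linear system in c and q, then p follows.
Solving: c = 4, q = -2, p = -24, so R(m) = 4 − 24/(m − 2).
Then R(4) = 4 − 24/2 = -8.

-8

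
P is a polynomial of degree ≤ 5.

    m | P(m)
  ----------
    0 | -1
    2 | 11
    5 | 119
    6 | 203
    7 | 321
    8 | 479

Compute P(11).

1253

Write P(m) = am^5 + bm^4 + cm³ + dm² + em + p; the 6 given values yield a linear system in the 6 coefficients.
Solving, the top 2 coefficients vanish, and P(m) = m³ - m² + 4m - 1.
Then P(11) = 1253.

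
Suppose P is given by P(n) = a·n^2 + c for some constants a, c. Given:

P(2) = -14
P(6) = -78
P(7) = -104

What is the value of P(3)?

From P(2) = -14 and P(6) = -78: 4a + c = -14 and 36a + c = -78.
Subtracting: 32a = -64, so a = -2; then c = -14 − (-2)·4 = -6.
So P(n) = -2n² − 6, and P(3) = -24.

-24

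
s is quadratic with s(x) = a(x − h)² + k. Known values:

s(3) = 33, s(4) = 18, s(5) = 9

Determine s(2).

First differences -15, -9; second difference 6 = 2a, so a = 3.
Expanding, the x-coefficient is −2ah = -6h; matching it to the data gives h = 6, and then k = 6.
So s(x) = 3(x − 6)² + 6.
s(2) = 3·(-4)² + 6 = 54.

54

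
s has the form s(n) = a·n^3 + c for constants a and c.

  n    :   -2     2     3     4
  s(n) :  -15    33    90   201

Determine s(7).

1038

From s(-2) = -15 and s(2) = 33: -8a + c = -15 and 8a + c = 33.
Subtracting: 16a = 48, so a = 3; then c = -15 − 3·(-8) = 9.
So s(n) = 3n³ + 9, and s(7) = 1038.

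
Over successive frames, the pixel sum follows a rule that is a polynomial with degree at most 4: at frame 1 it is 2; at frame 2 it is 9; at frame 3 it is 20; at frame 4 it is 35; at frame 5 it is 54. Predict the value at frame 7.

Write the value at k as T(k).
First differences: 7, 11, 15, 19. Second differences: 4, 4, 4.
Level-2 differences are constant, so T has degree 2.
Fitting a degree-2 polynomial gives T(k) = 2k² + k - 1.
Then T(7) = 104.

104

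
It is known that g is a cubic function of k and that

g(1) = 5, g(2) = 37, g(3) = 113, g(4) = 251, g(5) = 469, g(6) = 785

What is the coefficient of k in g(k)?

First differences: 32, 76, 138, 218, 316. Second differences: 44, 62, 80, 98. Third differences: 18, 18, 18.
Level-3 differences are constant, so g has degree 3.
Fitting a degree-3 polynomial gives g(k) = 3k³ + 4k² - k - 1.
The coefficient of k is -1.

-1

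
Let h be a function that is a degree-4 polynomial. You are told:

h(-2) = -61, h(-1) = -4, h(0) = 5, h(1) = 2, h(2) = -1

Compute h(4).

Write h(x) = ax^4 + bx³ + cx² + dx + e; the 5 given values yield a linear system in the 5 coefficients.
Solving, h(x) = -x^4 + 4x³ - 5x² - x + 5.
Then h(4) = -79.

-79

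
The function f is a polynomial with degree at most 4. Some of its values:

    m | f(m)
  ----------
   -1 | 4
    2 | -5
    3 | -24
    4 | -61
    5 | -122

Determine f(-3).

Write f(m) = am^4 + bm³ + cm² + dm + e; the 5 given values yield a linear system in the 5 coefficients.
Solving, the leading coefficient vanishes, and f(m) = -m³ + 3.
Then f(-3) = 30.

30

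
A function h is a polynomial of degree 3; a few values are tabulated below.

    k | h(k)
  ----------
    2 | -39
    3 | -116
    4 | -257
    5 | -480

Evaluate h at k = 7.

-1244

Write h(k) = ak³ + bk² + ck + d; the 4 given values yield a linear system in the 4 coefficients.
Solving, h(k) = -3k³ - 5k² + 5k - 5.
Then h(7) = -1244.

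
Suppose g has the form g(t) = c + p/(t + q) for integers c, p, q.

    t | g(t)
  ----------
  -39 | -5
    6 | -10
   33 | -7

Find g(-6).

(g(t) − c)(t + q) = p for each data point; the three points give a linear system in c and q, then p follows.
Solving: c = -6, q = 3, p = -36, so g(t) = -6 − 36/(t + 3).
Then g(-6) = -6 − 36/(-3) = 6.

6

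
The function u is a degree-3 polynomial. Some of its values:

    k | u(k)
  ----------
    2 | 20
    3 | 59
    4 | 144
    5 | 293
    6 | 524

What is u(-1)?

-1

First differences: 39, 85, 149, 231. Second differences: 46, 64, 82. Third differences: 18, 18.
Level-3 differences are constant, so u has degree 3.
Fitting a degree-3 polynomial gives u(k) = 3k³ - 4k² + 2k + 8.
Then u(-1) = -1.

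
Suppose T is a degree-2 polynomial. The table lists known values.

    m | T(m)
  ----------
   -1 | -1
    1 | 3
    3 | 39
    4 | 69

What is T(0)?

Write T(m) = am² + bm + c; the 4 given values yield a linear system in the 3 coefficients.
Solving, T(m) = 4m² + 2m - 3.
Then T(0) = -3.

-3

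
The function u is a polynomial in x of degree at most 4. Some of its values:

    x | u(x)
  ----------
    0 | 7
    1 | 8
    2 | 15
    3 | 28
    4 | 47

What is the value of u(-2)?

23

First differences: 1, 7, 13, 19. Second differences: 6, 6, 6.
Level-2 differences are constant, so u has degree 2.
Fitting a degree-2 polynomial gives u(x) = 3x² - 2x + 7.
Then u(-2) = 23.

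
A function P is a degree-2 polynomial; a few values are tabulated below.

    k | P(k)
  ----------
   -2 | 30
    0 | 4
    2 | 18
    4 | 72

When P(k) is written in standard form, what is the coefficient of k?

Write P(k) = ak² + bk + c; the 4 given values yield a linear system in the 3 coefficients.
Solving, P(k) = 5k² - 3k + 4.
The coefficient of k is -3.

-3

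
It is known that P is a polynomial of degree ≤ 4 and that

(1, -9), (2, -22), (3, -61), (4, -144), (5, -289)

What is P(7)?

-837

First differences: -13, -39, -83, -145. Second differences: -26, -44, -62. Third differences: -18, -18.
Level-3 differences are constant, so P has degree 3.
Fitting a degree-3 polynomial gives P(k) = -3k³ + 5k² - 7k - 4.
Then P(7) = -837.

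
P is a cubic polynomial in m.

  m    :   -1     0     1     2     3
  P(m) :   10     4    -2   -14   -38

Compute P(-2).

Write P(m) = am³ + bm² + cm + d; the 5 given values yield a linear system in the 4 coefficients.
Solving, P(m) = -m³ - 5m + 4.
Then P(-2) = 22.

22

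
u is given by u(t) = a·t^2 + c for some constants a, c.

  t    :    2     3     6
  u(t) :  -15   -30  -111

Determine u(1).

From u(2) = -15 and u(3) = -30: 4a + c = -15 and 9a + c = -30.
Subtracting: 5a = -15, so a = -3; then c = -15 − (-3)·4 = -3.
So u(t) = -3t² − 3, and u(1) = -6.

-6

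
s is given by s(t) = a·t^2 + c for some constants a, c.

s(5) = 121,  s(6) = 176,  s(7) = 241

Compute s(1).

1

From s(5) = 121 and s(6) = 176: 25a + c = 121 and 36a + c = 176.
Subtracting: 11a = 55, so a = 5; then c = 121 − 5·25 = -4.
So s(t) = 5t² − 4, and s(1) = 1.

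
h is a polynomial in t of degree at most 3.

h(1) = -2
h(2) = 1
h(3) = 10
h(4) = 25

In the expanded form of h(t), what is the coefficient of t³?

0

First differences: 3, 9, 15. Second differences: 6, 6.
Level-2 differences are constant, so h has degree 2.
Fitting a degree-2 polynomial gives h(t) = 3t² - 6t + 1.
The coefficient of t³ is 0.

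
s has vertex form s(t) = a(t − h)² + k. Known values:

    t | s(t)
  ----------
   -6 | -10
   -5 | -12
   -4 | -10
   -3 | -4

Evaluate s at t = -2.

First differences -2, 2, 6; second difference 4 = 2a, so a = 2.
Expanding, the t-coefficient is −2ah = -4h; matching it to the data gives h = -5, and then k = -12.
So s(t) = 2(t + 5)² − 12.
s(-2) = 2·3² − 12 = 6.

6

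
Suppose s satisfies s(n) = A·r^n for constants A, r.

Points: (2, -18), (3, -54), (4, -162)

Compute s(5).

-486

Consecutive ratio: -54/(-18) = 3, and -162/(-54) = 3, so r = 3.
Then A·3^2 = -18 gives A = -2, and s(n) = -2·3^n.
s(5) = -2·3^5 = -486.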